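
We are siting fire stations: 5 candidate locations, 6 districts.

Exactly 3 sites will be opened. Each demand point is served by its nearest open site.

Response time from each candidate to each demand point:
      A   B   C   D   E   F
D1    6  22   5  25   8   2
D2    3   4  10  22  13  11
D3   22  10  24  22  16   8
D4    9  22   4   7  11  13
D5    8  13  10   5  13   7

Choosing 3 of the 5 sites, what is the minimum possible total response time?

Open {D1, D2, D5}.
  A→D2 3, B→D2 4, C→D1 5, D→D5 5, E→D1 8, F→D1 2  ⇒ total 27.
Compare {D1, D2, D4}: total 28.
Compare {D2, D4, D5}: total 34.
No size-3 selection does better; minimum is 27.

27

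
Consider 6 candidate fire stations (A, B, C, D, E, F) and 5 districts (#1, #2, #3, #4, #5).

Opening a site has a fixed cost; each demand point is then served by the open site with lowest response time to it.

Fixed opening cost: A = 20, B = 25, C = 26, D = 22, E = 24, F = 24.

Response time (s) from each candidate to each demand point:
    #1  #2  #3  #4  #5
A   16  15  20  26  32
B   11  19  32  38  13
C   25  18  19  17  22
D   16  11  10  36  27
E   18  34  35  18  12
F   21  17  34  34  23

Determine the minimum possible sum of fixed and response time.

113

Open {D, E}: assign each demand point to its cheapest open site.
  #1→D 16, #2→D 11, #3→D 10, #4→E 18, #5→E 12
  response time 67, fixed 46 → total 113.
Compare {D}: response time 100 + fixed 22 = 122.
Compare {C, D}: response time 76 + fixed 48 = 124.
Compare {A, E}: response time 81 + fixed 44 = 125.
All other subsets cost ≥ 122. Minimum total cost: 113.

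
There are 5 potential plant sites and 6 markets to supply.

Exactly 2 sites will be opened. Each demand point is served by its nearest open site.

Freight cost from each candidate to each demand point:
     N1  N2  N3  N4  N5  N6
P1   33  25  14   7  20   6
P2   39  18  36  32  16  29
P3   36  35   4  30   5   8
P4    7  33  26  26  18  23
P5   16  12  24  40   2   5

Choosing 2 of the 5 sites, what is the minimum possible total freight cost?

Open {P1, P5}.
  N1→P5 16, N2→P5 12, N3→P1 14, N4→P1 7, N5→P5 2, N6→P5 5  ⇒ total 56.
Compare {P3, P5}: total 69.
Compare {P4, P5}: total 76.
No size-2 selection does better; minimum is 56.

56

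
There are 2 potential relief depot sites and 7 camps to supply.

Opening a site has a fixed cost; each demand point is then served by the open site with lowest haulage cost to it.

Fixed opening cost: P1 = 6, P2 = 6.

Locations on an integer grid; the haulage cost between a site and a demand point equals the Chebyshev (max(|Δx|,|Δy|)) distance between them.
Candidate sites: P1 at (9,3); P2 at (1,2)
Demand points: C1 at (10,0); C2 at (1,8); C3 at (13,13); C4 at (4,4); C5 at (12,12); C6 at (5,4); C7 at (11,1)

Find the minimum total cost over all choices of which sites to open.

47

Open {P1}: assign each demand point to its cheapest open site.
  C1→P1 3, C2→P1 8, C3→P1 10, C4→P1 5, C5→P1 9, C6→P1 4, C7→P1 2
  haulage cost 41, fixed 6 → total 47.
Compare {P1, P2}: haulage cost 37 + fixed 12 = 49.
Compare {P2}: haulage cost 55 + fixed 6 = 61.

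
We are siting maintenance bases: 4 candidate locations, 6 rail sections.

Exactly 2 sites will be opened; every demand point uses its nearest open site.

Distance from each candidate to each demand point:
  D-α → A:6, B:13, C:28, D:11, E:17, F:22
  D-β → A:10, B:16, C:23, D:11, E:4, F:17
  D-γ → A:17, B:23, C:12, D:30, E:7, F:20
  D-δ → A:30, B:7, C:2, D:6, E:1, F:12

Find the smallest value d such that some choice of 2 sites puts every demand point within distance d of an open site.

Open {D-α, D-δ}.
  Farthest demand point is F at distance 12 (to D-δ); all others are ≤ 12.
With {D-β, D-δ} the worst case is 12.
With {D-β, D-γ} the worst case is 17.
No size-2 selection achieves below 12.

12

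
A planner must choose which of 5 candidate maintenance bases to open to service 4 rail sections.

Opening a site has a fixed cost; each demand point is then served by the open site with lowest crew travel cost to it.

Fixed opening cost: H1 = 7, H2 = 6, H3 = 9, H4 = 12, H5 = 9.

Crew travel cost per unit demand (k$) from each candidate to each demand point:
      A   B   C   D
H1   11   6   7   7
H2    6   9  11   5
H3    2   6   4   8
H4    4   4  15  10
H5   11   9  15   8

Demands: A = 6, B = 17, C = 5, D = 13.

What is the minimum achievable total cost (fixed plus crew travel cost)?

Open {H2, H3, H4}: assign each demand point to its cheapest open site.
  A→H3 6×2=12, B→H4 17×4=68, C→H3 5×4=20, D→H2 13×5=65
  crew travel cost 165, fixed 27 → total 192.
Compare {H1, H2, H3, H4}: crew travel cost 165 + fixed 34 = 199.
Compare {H2, H3, H4, H5}: crew travel cost 165 + fixed 36 = 201.
Compare {H1, H2, H3, H4, H5}: crew travel cost 165 + fixed 43 = 208.
All other subsets cost ≥ 199. Minimum total cost: 192.

192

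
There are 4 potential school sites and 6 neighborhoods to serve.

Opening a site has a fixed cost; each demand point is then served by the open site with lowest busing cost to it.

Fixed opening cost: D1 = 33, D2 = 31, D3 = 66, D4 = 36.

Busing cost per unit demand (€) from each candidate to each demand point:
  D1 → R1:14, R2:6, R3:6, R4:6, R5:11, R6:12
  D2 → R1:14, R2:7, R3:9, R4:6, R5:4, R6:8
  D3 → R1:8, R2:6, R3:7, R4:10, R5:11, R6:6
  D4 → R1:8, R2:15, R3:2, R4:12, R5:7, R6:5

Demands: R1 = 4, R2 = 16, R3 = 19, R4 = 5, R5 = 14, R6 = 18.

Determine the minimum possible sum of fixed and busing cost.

425

Open {D2, D4}: assign each demand point to its cheapest open site.
  R1→D4 4×8=32, R2→D2 16×7=112, R3→D4 19×2=38, R4→D2 5×6=30, R5→D2 14×4=56, R6→D4 18×5=90
  busing cost 358, fixed 67 → total 425.
Compare {D1, D2, D4}: busing cost 342 + fixed 100 = 442.
Compare {D1, D4}: busing cost 384 + fixed 69 = 453.
Compare {D2, D3, D4}: busing cost 342 + fixed 133 = 475.
All other subsets cost ≥ 442. Minimum total cost: 425.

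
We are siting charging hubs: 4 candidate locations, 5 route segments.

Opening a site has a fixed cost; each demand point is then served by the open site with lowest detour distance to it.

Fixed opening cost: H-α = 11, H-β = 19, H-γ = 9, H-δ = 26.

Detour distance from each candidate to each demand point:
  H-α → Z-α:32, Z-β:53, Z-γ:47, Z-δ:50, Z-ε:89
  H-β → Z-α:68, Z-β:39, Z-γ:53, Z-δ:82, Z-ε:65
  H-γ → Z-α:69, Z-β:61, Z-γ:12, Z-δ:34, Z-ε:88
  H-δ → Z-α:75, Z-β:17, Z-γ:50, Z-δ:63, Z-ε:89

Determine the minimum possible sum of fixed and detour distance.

Open {H-α, H-β, H-γ}: assign each demand point to its cheapest open site.
  Z-α→H-α 32, Z-β→H-β 39, Z-γ→H-γ 12, Z-δ→H-γ 34, Z-ε→H-β 65
  detour distance 182, fixed 39 → total 221.
Compare {H-α, H-β, H-γ, H-δ}: detour distance 160 + fixed 65 = 225.
Compare {H-α, H-γ, H-δ}: detour distance 183 + fixed 46 = 229.
Compare {H-α, H-γ}: detour distance 219 + fixed 20 = 239.
All other subsets cost ≥ 225. Minimum total cost: 221.

221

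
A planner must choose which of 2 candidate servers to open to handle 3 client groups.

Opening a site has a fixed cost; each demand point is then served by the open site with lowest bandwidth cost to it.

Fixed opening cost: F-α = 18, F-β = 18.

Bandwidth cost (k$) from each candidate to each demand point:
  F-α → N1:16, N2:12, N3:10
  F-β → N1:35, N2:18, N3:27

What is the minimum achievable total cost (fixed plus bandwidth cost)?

56

Open {F-α}: assign each demand point to its cheapest open site.
  N1→F-α 16, N2→F-α 12, N3→F-α 10
  bandwidth cost 38, fixed 18 → total 56.
Compare {F-α, F-β}: bandwidth cost 38 + fixed 36 = 74.
Compare {F-β}: bandwidth cost 80 + fixed 18 = 98.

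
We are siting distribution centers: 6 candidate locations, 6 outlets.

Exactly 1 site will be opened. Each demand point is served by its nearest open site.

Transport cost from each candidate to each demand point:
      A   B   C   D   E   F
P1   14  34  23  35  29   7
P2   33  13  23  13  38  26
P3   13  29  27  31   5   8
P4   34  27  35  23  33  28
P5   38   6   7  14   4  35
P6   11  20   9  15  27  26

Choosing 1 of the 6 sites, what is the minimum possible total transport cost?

104

Open {P5}.
  A→P5 38, B→P5 6, C→P5 7, D→P5 14, E→P5 4, F→P5 35  ⇒ total 104.
Compare {P6}: total 108.
Compare {P3}: total 113.
No size-1 selection does better; minimum is 104.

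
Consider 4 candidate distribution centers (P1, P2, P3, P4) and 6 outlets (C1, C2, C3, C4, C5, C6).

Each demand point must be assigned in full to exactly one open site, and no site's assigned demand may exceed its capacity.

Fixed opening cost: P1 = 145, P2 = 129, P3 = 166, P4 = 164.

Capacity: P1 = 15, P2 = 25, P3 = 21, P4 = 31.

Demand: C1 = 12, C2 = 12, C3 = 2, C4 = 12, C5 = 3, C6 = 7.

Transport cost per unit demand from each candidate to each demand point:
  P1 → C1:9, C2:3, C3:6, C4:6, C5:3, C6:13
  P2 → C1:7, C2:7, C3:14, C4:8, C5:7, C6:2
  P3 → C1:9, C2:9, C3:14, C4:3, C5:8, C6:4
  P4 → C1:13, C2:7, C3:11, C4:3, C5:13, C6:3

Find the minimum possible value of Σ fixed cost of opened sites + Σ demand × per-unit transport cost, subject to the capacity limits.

554

Open {P2, P4}; cheapest assignment that respects the capacities:
  P2 (cap 25, load 22): C1, C5, C6 — cost 12×7 + 3×7 + 7×2 = 119
  P4 (cap 31, load 26): C2, C3, C4 — cost 12×7 + 2×11 + 12×3 = 142
  Shipping 261, fixed 293 → total 554.
  Any other capacity-feasible assignment to {P2, P4} ships for at least 261.
Compare {P3, P4}: its best feasible assignment gives total 631.
Compare {P1, P2, P4}: its best feasible assignment gives total 639.
Every other set of open sites that can feasibly serve all demand totals ≥ 631 even under its best assignment. Minimum: 554.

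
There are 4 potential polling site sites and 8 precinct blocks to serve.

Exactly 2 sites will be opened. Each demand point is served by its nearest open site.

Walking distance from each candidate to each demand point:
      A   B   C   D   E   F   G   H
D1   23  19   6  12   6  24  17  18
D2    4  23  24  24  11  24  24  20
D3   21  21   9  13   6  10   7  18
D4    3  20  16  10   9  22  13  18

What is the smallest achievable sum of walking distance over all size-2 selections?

Open {D3, D4}.
  A→D4 3, B→D4 20, C→D3 9, D→D4 10, E→D3 6, F→D3 10, G→D3 7, H→D3 18  ⇒ total 83.
Compare {D2, D3}: total 88.
Compare {D1, D4}: total 97.
No size-2 selection does better; minimum is 83.

83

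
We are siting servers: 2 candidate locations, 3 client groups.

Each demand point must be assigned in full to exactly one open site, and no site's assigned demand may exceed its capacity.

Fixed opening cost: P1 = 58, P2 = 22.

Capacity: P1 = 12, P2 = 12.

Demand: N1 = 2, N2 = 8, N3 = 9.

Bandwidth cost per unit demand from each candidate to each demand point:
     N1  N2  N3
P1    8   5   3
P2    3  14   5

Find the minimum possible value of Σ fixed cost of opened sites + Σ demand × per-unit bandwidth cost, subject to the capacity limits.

171

Open {P1, P2}; cheapest assignment that respects the capacities:
  P1 (cap 12, load 8): N2 — cost 8×5 = 40
  P2 (cap 12, load 11): N1, N3 — cost 2×3 + 9×5 = 51
  Shipping 91, fixed 80 → total 171.
  Any other capacity-feasible assignment to {P1, P2} ships for at least 91.
Total demand is 19 and no other set of sites has combined capacity ≥ 19, so {P1, P2} is the only feasible choice of open sites. Minimum: 171.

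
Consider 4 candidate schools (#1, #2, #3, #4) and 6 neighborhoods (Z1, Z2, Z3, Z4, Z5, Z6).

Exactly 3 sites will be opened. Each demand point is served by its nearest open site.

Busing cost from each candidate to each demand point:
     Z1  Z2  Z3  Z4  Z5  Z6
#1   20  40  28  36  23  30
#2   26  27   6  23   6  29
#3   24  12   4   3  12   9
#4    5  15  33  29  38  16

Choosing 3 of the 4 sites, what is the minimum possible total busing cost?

Open {#2, #3, #4}.
  Z1→#4 5, Z2→#3 12, Z3→#3 4, Z4→#3 3, Z5→#2 6, Z6→#3 9  ⇒ total 39.
Compare {#1, #3, #4}: total 45.
Compare {#1, #2, #3}: total 54.
No size-3 selection does better; minimum is 39.

39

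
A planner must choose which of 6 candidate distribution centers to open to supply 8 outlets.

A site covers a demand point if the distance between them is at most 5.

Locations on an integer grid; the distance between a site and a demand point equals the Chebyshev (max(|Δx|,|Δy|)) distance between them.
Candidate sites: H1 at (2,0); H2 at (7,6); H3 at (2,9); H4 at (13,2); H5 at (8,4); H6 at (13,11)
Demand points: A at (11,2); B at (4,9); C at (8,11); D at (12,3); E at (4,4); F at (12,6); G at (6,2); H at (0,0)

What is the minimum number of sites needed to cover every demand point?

2

Coverage sets (demand points within 5 of each site):
  H1: {E, G, H}
  H2: {A, B, C, D, E, F, G}
  H3: {B, E}
  H4: {A, D, F}
  H5: {A, B, D, E, F, G}
  H6: {C, F}
No single site covers all 8 demand points.
But {H1, H2} covers everything, so the minimum is 2.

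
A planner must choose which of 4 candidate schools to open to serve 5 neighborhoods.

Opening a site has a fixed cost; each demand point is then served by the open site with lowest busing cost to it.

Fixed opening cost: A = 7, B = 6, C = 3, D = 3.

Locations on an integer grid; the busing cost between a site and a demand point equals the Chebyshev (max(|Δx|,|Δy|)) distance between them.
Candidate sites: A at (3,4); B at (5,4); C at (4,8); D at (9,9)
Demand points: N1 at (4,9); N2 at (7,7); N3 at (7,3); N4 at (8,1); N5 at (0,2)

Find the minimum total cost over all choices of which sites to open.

Open {B, C}: assign each demand point to its cheapest open site.
  N1→C 1, N2→B 3, N3→B 2, N4→B 3, N5→B 5
  busing cost 14, fixed 9 → total 23.
Compare {B}: busing cost 18 + fixed 6 = 24.
Compare {C}: busing cost 22 + fixed 3 = 25.
Compare {B, C, D}: busing cost 13 + fixed 12 = 25.
All other subsets cost ≥ 24. Minimum total cost: 23.

23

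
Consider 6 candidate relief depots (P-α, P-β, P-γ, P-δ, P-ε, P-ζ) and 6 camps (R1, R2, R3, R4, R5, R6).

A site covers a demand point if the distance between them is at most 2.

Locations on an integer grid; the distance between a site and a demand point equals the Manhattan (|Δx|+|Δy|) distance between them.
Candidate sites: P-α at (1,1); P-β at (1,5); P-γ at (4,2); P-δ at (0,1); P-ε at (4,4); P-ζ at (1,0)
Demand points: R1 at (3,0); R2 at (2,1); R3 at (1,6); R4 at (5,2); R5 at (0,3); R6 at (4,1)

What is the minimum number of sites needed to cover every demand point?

Coverage sets (demand points within 2 of each site):
  P-α: {R2}
  P-β: {R3}
  P-γ: {R4, R6}
  P-δ: {R2, R5}
  P-ε: {}
  P-ζ: {R1, R2}
No 3 sites suffice: every size-3 union leaves at least one demand point uncovered.
But {P-β, P-γ, P-δ, P-ζ} covers everything, so the minimum is 4.

4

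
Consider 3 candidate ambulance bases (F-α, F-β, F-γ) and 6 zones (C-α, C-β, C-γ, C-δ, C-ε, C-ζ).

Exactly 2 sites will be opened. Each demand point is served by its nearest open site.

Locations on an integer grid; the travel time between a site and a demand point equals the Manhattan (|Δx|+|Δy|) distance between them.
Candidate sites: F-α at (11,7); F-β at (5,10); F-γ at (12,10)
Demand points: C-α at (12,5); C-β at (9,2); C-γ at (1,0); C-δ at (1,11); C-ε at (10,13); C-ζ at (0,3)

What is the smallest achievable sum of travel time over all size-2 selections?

Open {F-α, F-β}.
  C-α→F-α 3, C-β→F-α 7, C-γ→F-β 14, C-δ→F-β 5, C-ε→F-α 7, C-ζ→F-β 12  ⇒ total 48.
Compare {F-β, F-γ}: total 52.
Compare {F-α, F-γ}: total 59.

48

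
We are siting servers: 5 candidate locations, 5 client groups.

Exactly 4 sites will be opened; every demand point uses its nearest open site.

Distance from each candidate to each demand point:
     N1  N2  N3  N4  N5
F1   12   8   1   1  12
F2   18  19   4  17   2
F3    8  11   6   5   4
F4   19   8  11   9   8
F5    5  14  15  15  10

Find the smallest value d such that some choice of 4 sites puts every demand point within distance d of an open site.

8

Open {F1, F2, F3, F4}.
  Farthest demand point is N1 at distance 8 (to F3); all others are ≤ 8.
With {F1, F2, F3, F5} the worst case is 8.
With {F1, F2, F4, F5} the worst case is 8.
No size-4 selection achieves below 8.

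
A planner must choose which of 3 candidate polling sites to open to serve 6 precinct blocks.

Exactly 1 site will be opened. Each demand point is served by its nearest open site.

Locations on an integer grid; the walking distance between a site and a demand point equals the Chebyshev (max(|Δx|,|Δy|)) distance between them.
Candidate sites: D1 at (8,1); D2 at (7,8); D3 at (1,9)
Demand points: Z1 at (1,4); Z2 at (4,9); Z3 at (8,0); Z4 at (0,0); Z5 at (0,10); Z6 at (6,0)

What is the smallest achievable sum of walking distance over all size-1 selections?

Open {D1}.
  Z1→D1 7, Z2→D1 8, Z3→D1 1, Z4→D1 8, Z5→D1 9, Z6→D1 2  ⇒ total 35.
Compare {D3}: total 36.
Compare {D2}: total 40.

35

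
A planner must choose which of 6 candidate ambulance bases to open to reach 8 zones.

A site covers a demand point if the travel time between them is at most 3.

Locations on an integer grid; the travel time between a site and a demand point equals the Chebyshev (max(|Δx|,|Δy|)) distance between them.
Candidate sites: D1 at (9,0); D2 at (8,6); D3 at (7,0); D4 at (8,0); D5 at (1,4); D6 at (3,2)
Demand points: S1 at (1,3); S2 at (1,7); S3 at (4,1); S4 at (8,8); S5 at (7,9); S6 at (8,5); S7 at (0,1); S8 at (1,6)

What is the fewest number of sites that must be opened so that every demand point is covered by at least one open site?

2

Coverage sets (demand points within 3 of each site):
  D1: {}
  D2: {S4, S5, S6}
  D3: {S3}
  D4: {}
  D5: {S1, S2, S3, S7, S8}
  D6: {S1, S3, S7}
No single site covers all 8 demand points.
But {D2, D5} covers everything, so the minimum is 2.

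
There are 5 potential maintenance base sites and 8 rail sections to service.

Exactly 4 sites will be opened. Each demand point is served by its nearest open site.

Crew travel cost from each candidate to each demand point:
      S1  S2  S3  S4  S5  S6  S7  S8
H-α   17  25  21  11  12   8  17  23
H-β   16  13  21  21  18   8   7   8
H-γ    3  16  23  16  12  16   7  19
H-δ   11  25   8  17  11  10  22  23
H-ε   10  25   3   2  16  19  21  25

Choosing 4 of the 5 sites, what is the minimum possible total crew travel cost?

55

Open {H-β, H-γ, H-δ, H-ε}.
  S1→H-γ 3, S2→H-β 13, S3→H-ε 3, S4→H-ε 2, S5→H-δ 11, S6→H-β 8, S7→H-β 7, S8→H-β 8  ⇒ total 55.
Compare {H-α, H-β, H-γ, H-ε}: total 56.
Compare {H-α, H-β, H-δ, H-ε}: total 62.
No size-4 selection does better; minimum is 55.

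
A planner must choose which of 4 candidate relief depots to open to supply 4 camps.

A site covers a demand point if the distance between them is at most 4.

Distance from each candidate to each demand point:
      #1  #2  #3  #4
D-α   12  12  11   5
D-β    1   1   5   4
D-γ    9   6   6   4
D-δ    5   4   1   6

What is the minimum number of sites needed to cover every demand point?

Coverage sets (demand points within 4 of each site):
  D-α: {}
  D-β: {#1, #2, #4}
  D-γ: {#4}
  D-δ: {#2, #3}
No single site covers all 4 demand points.
But {D-β, D-δ} covers everything, so the minimum is 2.

2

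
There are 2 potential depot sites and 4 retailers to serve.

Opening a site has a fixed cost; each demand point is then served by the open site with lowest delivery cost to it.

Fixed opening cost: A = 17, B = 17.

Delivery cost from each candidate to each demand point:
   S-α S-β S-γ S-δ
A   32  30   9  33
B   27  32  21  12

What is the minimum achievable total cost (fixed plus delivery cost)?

Open {B}: assign each demand point to its cheapest open site.
  S-α→B 27, S-β→B 32, S-γ→B 21, S-δ→B 12
  delivery cost 92, fixed 17 → total 109.
Compare {A, B}: delivery cost 78 + fixed 34 = 112.
Compare {A}: delivery cost 104 + fixed 17 = 121.

109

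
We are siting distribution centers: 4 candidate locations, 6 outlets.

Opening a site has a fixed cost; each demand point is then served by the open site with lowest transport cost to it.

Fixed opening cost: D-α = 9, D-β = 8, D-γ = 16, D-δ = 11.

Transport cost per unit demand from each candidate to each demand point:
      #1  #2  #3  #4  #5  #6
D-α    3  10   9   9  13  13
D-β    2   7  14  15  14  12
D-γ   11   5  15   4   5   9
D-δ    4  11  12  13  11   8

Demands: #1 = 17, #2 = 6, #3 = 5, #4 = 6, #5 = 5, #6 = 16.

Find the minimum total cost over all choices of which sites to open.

330

Open {D-α, D-β, D-γ, D-δ}: assign each demand point to its cheapest open site.
  #1→D-β 17×2=34, #2→D-γ 6×5=30, #3→D-α 5×9=45, #4→D-γ 6×4=24, #5→D-γ 5×5=25, #6→D-δ 16×8=128
  transport cost 286, fixed 44 → total 330.
Compare {D-α, D-β, D-γ}: transport cost 302 + fixed 33 = 335.
Compare {D-β, D-γ, D-δ}: transport cost 301 + fixed 35 = 336.
Compare {D-α, D-γ, D-δ}: transport cost 303 + fixed 36 = 339.
All other subsets cost ≥ 335. Minimum total cost: 330.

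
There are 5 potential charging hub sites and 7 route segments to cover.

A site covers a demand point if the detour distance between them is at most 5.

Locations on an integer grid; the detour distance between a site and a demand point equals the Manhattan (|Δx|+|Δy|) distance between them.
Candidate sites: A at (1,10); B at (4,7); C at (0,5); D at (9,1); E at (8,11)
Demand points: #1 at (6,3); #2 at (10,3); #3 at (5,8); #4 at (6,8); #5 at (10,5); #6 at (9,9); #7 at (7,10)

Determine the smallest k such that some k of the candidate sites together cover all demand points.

3

Coverage sets (demand points within 5 of each site):
  A: {}
  B: {#3, #4}
  C: {}
  D: {#1, #2, #5}
  E: {#4, #6, #7}
No 2 sites suffice: every size-2 union leaves at least one demand point uncovered.
But {B, D, E} covers everything, so the minimum is 3.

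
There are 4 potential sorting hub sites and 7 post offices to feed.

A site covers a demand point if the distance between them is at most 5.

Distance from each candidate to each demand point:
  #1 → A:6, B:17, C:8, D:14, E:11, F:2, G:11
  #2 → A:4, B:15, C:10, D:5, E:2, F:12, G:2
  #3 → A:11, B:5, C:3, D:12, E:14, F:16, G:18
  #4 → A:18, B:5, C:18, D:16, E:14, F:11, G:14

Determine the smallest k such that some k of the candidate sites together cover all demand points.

3

Coverage sets (demand points within 5 of each site):
  #1: {F}
  #2: {A, D, E, G}
  #3: {B, C}
  #4: {B}
No 2 sites suffice: every size-2 union leaves at least one demand point uncovered.
But {#1, #2, #3} covers everything, so the minimum is 3.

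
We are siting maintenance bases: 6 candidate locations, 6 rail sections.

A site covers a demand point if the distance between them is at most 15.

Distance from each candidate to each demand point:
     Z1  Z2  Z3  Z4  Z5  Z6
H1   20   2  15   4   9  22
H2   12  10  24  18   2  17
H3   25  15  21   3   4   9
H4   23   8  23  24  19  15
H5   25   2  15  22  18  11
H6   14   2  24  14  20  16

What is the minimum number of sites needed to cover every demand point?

3

Coverage sets (demand points within 15 of each site):
  H1: {Z2, Z3, Z4, Z5}
  H2: {Z1, Z2, Z5}
  H3: {Z2, Z4, Z5, Z6}
  H4: {Z2, Z6}
  H5: {Z2, Z3, Z6}
  H6: {Z1, Z2, Z4}
No 2 sites suffice: every size-2 union leaves at least one demand point uncovered.
But {H1, H2, H3} covers everything, so the minimum is 3.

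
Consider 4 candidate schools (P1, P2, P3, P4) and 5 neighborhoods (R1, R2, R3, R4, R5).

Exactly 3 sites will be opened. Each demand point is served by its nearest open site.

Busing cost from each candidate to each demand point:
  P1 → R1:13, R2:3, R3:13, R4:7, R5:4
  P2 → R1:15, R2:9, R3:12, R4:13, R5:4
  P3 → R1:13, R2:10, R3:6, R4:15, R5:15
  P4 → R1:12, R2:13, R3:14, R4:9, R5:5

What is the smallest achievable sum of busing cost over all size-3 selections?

Open {P1, P3, P4}.
  R1→P4 12, R2→P1 3, R3→P3 6, R4→P1 7, R5→P1 4  ⇒ total 32.
Compare {P1, P2, P3}: total 33.
Compare {P1, P2, P4}: total 38.
No size-3 selection does better; minimum is 32.

32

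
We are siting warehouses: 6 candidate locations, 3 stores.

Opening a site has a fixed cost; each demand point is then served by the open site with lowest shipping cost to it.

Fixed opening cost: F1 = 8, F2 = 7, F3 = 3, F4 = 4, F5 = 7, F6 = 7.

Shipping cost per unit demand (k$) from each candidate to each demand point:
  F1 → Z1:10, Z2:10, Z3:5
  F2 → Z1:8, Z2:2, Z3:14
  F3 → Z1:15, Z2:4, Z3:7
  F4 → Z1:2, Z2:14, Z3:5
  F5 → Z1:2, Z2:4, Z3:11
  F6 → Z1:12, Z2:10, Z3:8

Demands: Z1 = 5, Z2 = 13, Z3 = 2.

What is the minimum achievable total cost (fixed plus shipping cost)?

57

Open {F2, F4}: assign each demand point to its cheapest open site.
  Z1→F4 5×2=10, Z2→F2 13×2=26, Z3→F4 2×5=10
  shipping cost 46, fixed 11 → total 57.
Compare {F2, F3, F4}: shipping cost 46 + fixed 14 = 60.
Compare {F2, F4, F5}: shipping cost 46 + fixed 18 = 64.
Compare {F2, F4, F6}: shipping cost 46 + fixed 18 = 64.
All other subsets cost ≥ 60. Minimum total cost: 57.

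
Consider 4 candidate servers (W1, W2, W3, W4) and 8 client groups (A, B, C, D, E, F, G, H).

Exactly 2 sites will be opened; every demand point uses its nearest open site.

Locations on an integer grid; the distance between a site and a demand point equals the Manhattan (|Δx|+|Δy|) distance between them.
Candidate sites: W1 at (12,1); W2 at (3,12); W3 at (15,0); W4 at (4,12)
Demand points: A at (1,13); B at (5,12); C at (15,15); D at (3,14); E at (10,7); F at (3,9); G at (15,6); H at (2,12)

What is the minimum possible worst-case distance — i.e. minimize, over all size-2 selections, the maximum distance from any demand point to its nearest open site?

Open {W1, W4}.
  Farthest demand point is C at distance 14 (to W4); all others are ≤ 14.
With {W3, W4} the worst case is 14.
With {W1, W2} the worst case is 15.
No size-2 selection achieves below 14.

14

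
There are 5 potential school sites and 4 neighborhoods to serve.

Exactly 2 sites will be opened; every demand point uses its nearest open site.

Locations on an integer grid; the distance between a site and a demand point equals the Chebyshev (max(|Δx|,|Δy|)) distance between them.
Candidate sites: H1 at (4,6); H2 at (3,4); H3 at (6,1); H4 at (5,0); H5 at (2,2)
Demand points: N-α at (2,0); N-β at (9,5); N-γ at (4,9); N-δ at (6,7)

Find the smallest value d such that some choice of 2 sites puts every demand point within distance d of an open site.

4

Open {H1, H3}.
  Farthest demand point is N-α at distance 4 (to H3); all others are ≤ 4.
With {H1, H2} the worst case is 5.
With {H1, H4} the worst case is 5.
No size-2 selection achieves below 4.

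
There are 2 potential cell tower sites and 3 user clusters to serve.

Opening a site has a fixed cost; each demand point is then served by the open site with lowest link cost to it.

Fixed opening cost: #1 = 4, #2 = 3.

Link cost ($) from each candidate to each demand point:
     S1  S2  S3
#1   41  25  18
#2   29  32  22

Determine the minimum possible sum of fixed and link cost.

79

Open {#1, #2}: assign each demand point to its cheapest open site.
  S1→#2 29, S2→#1 25, S3→#1 18
  link cost 72, fixed 7 → total 79.
Compare {#2}: link cost 83 + fixed 3 = 86.
Compare {#1}: link cost 84 + fixed 4 = 88.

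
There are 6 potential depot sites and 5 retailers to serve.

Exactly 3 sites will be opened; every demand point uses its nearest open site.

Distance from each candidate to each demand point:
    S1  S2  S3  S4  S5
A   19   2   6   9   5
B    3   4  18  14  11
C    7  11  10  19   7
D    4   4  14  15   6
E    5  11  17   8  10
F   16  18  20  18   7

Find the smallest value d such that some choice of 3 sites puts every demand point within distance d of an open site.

8

Open {A, B, E}.
  Farthest demand point is S4 at distance 8 (to E); all others are ≤ 8.
With {A, C, E} the worst case is 8.
With {A, D, E} the worst case is 8.
No size-3 selection achieves below 8.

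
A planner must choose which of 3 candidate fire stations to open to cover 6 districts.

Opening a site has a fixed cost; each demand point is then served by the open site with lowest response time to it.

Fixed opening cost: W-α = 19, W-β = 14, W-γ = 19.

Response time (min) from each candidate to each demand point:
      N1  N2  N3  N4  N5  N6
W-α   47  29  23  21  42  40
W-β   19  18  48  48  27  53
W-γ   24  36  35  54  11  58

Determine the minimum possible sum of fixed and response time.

181

Open {W-α, W-β}: assign each demand point to its cheapest open site.
  N1→W-β 19, N2→W-β 18, N3→W-α 23, N4→W-α 21, N5→W-β 27, N6→W-α 40
  response time 148, fixed 33 → total 181.
Compare {W-α, W-β, W-γ}: response time 132 + fixed 52 = 184.
Compare {W-α, W-γ}: response time 148 + fixed 38 = 186.
Compare {W-β, W-γ}: response time 184 + fixed 33 = 217.
All other subsets cost ≥ 184. Minimum total cost: 181.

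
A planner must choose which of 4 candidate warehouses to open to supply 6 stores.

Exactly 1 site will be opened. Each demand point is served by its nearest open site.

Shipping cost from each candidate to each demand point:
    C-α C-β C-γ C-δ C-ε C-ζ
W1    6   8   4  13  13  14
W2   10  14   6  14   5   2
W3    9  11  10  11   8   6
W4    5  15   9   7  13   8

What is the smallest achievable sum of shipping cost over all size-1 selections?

Open {W2}.
  C-α→W2 10, C-β→W2 14, C-γ→W2 6, C-δ→W2 14, C-ε→W2 5, C-ζ→W2 2  ⇒ total 51.
Compare {W3}: total 55.
Compare {W4}: total 57.
No size-1 selection does better; minimum is 51.

51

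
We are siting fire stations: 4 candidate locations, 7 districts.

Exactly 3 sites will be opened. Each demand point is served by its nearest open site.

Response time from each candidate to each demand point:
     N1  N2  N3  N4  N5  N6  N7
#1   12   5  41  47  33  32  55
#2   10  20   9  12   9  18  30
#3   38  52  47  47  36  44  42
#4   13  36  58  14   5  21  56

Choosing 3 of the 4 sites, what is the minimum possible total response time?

89

Open {#1, #2, #4}.
  N1→#2 10, N2→#1 5, N3→#2 9, N4→#2 12, N5→#4 5, N6→#2 18, N7→#2 30  ⇒ total 89.
Compare {#1, #2, #3}: total 93.
Compare {#2, #3, #4}: total 104.
No size-3 selection does better; minimum is 89.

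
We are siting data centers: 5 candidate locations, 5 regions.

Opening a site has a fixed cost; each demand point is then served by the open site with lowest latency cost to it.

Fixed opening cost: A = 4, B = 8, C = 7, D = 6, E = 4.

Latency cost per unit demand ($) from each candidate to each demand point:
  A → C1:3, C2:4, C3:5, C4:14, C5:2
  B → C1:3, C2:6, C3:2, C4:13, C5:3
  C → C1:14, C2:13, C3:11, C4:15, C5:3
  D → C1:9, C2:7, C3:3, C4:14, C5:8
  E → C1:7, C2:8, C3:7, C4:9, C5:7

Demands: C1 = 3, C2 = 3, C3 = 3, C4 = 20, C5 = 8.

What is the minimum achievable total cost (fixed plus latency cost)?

239

Open {A, B, E}: assign each demand point to its cheapest open site.
  C1→A 3×3=9, C2→A 3×4=12, C3→B 3×2=6, C4→E 20×9=180, C5→A 8×2=16
  latency cost 223, fixed 16 → total 239.
Compare {A, E}: latency cost 232 + fixed 8 = 240.
Compare {A, D, E}: latency cost 226 + fixed 14 = 240.
Compare {A, B, D, E}: latency cost 223 + fixed 22 = 245.
All other subsets cost ≥ 240. Minimum total cost: 239.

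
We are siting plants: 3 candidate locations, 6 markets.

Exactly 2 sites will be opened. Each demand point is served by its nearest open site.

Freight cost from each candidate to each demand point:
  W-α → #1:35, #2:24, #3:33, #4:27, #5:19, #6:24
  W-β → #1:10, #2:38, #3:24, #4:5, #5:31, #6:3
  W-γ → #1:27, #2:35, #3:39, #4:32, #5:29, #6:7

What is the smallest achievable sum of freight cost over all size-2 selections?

85

Open {W-α, W-β}.
  #1→W-β 10, #2→W-α 24, #3→W-β 24, #4→W-β 5, #5→W-α 19, #6→W-β 3  ⇒ total 85.
Compare {W-β, W-γ}: total 106.
Compare {W-α, W-γ}: total 137.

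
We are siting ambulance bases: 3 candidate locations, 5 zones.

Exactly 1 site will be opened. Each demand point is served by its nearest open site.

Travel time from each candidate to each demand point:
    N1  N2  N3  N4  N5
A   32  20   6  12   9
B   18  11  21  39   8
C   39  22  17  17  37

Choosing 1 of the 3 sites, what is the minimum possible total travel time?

Open {A}.
  N1→A 32, N2→A 20, N3→A 6, N4→A 12, N5→A 9  ⇒ total 79.
Compare {B}: total 97.
Compare {C}: total 132.

79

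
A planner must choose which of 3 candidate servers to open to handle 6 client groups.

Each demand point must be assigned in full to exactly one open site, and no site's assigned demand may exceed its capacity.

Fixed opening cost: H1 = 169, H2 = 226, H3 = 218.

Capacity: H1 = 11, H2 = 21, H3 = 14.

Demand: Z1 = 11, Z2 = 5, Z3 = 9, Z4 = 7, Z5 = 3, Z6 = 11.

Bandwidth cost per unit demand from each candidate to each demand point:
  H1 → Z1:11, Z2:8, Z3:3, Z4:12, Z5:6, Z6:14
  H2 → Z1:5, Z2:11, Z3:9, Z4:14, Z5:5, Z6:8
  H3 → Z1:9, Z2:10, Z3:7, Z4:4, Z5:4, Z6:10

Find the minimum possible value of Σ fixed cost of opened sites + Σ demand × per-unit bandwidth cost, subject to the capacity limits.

Open {H1, H2, H3}; cheapest assignment that respects the capacities:
  H1 (cap 11, load 11): Z6 — cost 11×14 = 154
  H2 (cap 21, load 21): Z1, Z4, Z5 — cost 11×5 + 7×14 + 3×5 = 168
  H3 (cap 14, load 14): Z2, Z3 — cost 5×10 + 9×7 = 113
  Shipping 435, fixed 613 → total 1048.
  Any other capacity-feasible assignment to {H1, H2, H3} ships for at least 435.
Total demand is 46 and no other set of sites has combined capacity ≥ 46, so {H1, H2, H3} is the only feasible choice of open sites. Minimum: 1048.

1048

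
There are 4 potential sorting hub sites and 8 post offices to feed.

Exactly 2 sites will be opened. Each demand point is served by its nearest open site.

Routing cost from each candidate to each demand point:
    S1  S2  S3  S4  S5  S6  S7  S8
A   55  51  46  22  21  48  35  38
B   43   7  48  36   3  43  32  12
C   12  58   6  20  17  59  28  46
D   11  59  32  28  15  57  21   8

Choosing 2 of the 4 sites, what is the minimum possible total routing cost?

131

Open {B, C}.
  S1→C 12, S2→B 7, S3→C 6, S4→C 20, S5→B 3, S6→B 43, S7→C 28, S8→B 12  ⇒ total 131.
Compare {B, D}: total 153.
Compare {C, D}: total 196.
No size-2 selection does better; minimum is 131.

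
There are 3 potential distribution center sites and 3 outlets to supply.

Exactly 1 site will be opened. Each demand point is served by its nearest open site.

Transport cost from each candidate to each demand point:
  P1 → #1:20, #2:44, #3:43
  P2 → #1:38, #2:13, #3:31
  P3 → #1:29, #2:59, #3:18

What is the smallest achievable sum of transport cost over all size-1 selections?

82

Open {P2}.
  #1→P2 38, #2→P2 13, #3→P2 31  ⇒ total 82.
Compare {P3}: total 106.
Compare {P1}: total 107.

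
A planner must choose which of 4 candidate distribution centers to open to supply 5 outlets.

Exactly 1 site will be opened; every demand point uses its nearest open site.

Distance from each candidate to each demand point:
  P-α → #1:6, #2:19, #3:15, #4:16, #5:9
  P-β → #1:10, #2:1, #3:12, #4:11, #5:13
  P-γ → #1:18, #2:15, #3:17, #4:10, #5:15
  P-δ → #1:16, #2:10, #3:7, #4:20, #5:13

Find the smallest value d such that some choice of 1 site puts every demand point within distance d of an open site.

Open {P-β}.
  Farthest demand point is #5 at distance 13 (to P-β); all others are ≤ 13.
With {P-γ} the worst case is 18.
With {P-α} the worst case is 19.
No size-1 selection achieves below 13.

13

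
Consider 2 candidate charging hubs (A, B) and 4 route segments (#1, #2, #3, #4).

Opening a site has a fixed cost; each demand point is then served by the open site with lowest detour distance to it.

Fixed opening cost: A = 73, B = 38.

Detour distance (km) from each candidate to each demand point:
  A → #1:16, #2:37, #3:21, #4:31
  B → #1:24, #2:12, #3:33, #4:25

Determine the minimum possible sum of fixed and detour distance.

Open {B}: assign each demand point to its cheapest open site.
  #1→B 24, #2→B 12, #3→B 33, #4→B 25
  detour distance 94, fixed 38 → total 132.
Compare {A}: detour distance 105 + fixed 73 = 178.
Compare {A, B}: detour distance 74 + fixed 111 = 185.

132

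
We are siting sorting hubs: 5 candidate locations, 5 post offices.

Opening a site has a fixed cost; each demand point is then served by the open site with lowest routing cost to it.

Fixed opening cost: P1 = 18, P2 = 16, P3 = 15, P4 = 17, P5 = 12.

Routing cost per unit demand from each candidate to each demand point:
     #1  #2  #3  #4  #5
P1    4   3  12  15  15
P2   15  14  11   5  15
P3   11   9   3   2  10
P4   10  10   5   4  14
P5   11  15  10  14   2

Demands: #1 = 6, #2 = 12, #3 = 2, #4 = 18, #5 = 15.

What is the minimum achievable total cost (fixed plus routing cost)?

177

Open {P1, P3, P5}: assign each demand point to its cheapest open site.
  #1→P1 6×4=24, #2→P1 12×3=36, #3→P3 2×3=6, #4→P3 18×2=36, #5→P5 15×2=30
  routing cost 132, fixed 45 → total 177.
Compare {P1, P2, P3, P5}: routing cost 132 + fixed 61 = 193.
Compare {P1, P3, P4, P5}: routing cost 132 + fixed 62 = 194.
Compare {P1, P2, P3, P4, P5}: routing cost 132 + fixed 78 = 210.
All other subsets cost ≥ 193. Minimum total cost: 177.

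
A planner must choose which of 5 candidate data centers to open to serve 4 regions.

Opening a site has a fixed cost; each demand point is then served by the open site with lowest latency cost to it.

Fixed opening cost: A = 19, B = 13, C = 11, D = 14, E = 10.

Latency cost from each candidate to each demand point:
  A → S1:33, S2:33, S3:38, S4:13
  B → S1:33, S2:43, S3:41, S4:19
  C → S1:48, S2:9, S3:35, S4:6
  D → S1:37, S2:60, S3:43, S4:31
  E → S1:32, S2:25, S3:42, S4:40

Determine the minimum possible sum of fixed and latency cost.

Open {C, E}: assign each demand point to its cheapest open site.
  S1→E 32, S2→C 9, S3→C 35, S4→C 6
  latency cost 82, fixed 21 → total 103.
Compare {B, C}: latency cost 83 + fixed 24 = 107.
Compare {C}: latency cost 98 + fixed 11 = 109.
Compare {C, D}: latency cost 87 + fixed 25 = 112.
All other subsets cost ≥ 107. Minimum total cost: 103.

103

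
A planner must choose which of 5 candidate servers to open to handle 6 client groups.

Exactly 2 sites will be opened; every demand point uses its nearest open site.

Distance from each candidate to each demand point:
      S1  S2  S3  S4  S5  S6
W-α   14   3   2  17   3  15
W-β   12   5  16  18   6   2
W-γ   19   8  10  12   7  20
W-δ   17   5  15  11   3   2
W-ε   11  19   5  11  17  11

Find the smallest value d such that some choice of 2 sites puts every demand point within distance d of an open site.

11

Open {W-α, W-ε}.
  Farthest demand point is S1 at distance 11 (to W-ε); all others are ≤ 11.
With {W-β, W-ε} the worst case is 11.
With {W-γ, W-ε} the worst case is 11.
No size-2 selection achieves below 11.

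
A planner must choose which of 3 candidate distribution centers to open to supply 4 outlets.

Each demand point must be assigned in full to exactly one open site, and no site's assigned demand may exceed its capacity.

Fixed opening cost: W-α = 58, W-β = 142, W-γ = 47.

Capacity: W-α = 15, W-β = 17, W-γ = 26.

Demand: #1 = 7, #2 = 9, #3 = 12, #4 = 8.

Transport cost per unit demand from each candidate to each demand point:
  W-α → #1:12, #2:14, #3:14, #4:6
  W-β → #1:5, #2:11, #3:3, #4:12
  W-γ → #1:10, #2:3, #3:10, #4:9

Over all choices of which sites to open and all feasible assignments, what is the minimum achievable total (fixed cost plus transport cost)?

Open {W-α, W-γ}; cheapest assignment that respects the capacities:
  W-α (cap 15, load 15): #1, #4 — cost 7×12 + 8×6 = 132
  W-γ (cap 26, load 21): #2, #3 — cost 9×3 + 12×10 = 147
  Shipping 279, fixed 105 → total 384.
  Any other capacity-feasible assignment to {W-α, W-γ} ships for at least 279.
Compare {W-β, W-γ}: its best feasible assignment gives total 394.
Compare {W-α, W-β, W-γ}: its best feasible assignment gives total 428.
Every other set of open sites that can feasibly serve all demand totals ≥ 394 even under its best assignment. Minimum: 384.

384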